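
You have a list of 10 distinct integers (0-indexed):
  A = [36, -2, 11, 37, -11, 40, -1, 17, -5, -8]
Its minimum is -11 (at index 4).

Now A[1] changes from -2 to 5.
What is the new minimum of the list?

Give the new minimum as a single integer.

Answer: -11

Derivation:
Old min = -11 (at index 4)
Change: A[1] -2 -> 5
Changed element was NOT the old min.
  New min = min(old_min, new_val) = min(-11, 5) = -11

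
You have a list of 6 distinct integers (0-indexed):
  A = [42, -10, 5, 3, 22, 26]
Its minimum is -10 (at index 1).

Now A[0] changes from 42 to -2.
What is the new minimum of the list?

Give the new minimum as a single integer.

Answer: -10

Derivation:
Old min = -10 (at index 1)
Change: A[0] 42 -> -2
Changed element was NOT the old min.
  New min = min(old_min, new_val) = min(-10, -2) = -10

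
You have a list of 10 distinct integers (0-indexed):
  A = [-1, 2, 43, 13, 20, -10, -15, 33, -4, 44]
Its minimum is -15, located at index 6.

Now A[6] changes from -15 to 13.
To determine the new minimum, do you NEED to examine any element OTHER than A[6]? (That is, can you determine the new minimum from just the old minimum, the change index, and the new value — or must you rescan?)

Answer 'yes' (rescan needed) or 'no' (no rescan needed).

Old min = -15 at index 6
Change at index 6: -15 -> 13
Index 6 WAS the min and new value 13 > old min -15. Must rescan other elements to find the new min.
Needs rescan: yes

Answer: yes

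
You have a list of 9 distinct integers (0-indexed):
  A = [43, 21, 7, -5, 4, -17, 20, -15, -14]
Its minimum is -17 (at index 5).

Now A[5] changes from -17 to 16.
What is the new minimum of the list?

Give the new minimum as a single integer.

Old min = -17 (at index 5)
Change: A[5] -17 -> 16
Changed element WAS the min. Need to check: is 16 still <= all others?
  Min of remaining elements: -15
  New min = min(16, -15) = -15

Answer: -15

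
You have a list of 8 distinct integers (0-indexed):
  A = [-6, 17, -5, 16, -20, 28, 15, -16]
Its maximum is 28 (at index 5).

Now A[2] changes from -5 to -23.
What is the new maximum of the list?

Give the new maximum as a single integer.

Old max = 28 (at index 5)
Change: A[2] -5 -> -23
Changed element was NOT the old max.
  New max = max(old_max, new_val) = max(28, -23) = 28

Answer: 28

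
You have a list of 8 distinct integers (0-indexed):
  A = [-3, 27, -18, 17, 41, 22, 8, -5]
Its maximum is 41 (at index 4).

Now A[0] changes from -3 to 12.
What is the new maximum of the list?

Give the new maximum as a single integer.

Old max = 41 (at index 4)
Change: A[0] -3 -> 12
Changed element was NOT the old max.
  New max = max(old_max, new_val) = max(41, 12) = 41

Answer: 41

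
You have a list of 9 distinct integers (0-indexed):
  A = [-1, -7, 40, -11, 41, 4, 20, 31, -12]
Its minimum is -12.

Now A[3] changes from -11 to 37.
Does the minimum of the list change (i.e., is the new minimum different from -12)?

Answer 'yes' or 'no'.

Old min = -12
Change: A[3] -11 -> 37
Changed element was NOT the min; min changes only if 37 < -12.
New min = -12; changed? no

Answer: no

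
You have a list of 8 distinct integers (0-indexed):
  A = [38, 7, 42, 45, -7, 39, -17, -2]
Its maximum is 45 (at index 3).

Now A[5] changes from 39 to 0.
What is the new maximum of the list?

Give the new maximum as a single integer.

Answer: 45

Derivation:
Old max = 45 (at index 3)
Change: A[5] 39 -> 0
Changed element was NOT the old max.
  New max = max(old_max, new_val) = max(45, 0) = 45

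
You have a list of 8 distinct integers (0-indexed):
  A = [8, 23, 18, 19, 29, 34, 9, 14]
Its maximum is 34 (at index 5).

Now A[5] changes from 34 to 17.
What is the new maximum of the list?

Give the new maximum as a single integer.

Old max = 34 (at index 5)
Change: A[5] 34 -> 17
Changed element WAS the max -> may need rescan.
  Max of remaining elements: 29
  New max = max(17, 29) = 29

Answer: 29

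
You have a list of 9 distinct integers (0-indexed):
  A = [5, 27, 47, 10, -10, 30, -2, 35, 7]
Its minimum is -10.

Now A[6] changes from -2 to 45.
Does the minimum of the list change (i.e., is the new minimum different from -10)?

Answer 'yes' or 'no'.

Answer: no

Derivation:
Old min = -10
Change: A[6] -2 -> 45
Changed element was NOT the min; min changes only if 45 < -10.
New min = -10; changed? no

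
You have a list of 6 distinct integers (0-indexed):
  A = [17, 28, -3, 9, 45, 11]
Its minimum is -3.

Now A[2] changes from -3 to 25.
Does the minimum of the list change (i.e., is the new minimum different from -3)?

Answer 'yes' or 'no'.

Old min = -3
Change: A[2] -3 -> 25
Changed element was the min; new min must be rechecked.
New min = 9; changed? yes

Answer: yes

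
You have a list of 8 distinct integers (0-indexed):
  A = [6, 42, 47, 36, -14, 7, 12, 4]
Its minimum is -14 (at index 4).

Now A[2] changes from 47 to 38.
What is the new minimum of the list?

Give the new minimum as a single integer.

Answer: -14

Derivation:
Old min = -14 (at index 4)
Change: A[2] 47 -> 38
Changed element was NOT the old min.
  New min = min(old_min, new_val) = min(-14, 38) = -14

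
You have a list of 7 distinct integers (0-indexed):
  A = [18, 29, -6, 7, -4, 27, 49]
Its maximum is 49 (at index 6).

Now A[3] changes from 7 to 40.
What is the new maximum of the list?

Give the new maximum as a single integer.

Old max = 49 (at index 6)
Change: A[3] 7 -> 40
Changed element was NOT the old max.
  New max = max(old_max, new_val) = max(49, 40) = 49

Answer: 49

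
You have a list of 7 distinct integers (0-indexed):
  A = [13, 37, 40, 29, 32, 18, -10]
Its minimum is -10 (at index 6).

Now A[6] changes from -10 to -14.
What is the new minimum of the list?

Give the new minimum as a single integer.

Old min = -10 (at index 6)
Change: A[6] -10 -> -14
Changed element WAS the min. Need to check: is -14 still <= all others?
  Min of remaining elements: 13
  New min = min(-14, 13) = -14

Answer: -14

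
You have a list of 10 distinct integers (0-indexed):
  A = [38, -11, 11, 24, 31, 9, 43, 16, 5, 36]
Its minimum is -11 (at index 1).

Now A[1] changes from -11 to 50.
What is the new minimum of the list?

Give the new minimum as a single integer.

Old min = -11 (at index 1)
Change: A[1] -11 -> 50
Changed element WAS the min. Need to check: is 50 still <= all others?
  Min of remaining elements: 5
  New min = min(50, 5) = 5

Answer: 5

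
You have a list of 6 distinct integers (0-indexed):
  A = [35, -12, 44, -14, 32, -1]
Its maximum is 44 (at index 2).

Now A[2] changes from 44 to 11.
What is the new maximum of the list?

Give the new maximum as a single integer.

Answer: 35

Derivation:
Old max = 44 (at index 2)
Change: A[2] 44 -> 11
Changed element WAS the max -> may need rescan.
  Max of remaining elements: 35
  New max = max(11, 35) = 35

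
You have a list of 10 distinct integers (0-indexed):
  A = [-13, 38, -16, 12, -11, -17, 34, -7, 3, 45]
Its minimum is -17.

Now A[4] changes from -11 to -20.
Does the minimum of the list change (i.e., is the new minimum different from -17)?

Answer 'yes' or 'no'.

Old min = -17
Change: A[4] -11 -> -20
Changed element was NOT the min; min changes only if -20 < -17.
New min = -20; changed? yes

Answer: yes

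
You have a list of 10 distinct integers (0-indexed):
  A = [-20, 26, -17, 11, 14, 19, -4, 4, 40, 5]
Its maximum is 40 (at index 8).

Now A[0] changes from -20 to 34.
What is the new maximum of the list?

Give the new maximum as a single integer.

Answer: 40

Derivation:
Old max = 40 (at index 8)
Change: A[0] -20 -> 34
Changed element was NOT the old max.
  New max = max(old_max, new_val) = max(40, 34) = 40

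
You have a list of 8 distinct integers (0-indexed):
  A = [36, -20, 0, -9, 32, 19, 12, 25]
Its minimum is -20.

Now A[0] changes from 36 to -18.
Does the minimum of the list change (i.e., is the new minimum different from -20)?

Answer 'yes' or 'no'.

Old min = -20
Change: A[0] 36 -> -18
Changed element was NOT the min; min changes only if -18 < -20.
New min = -20; changed? no

Answer: no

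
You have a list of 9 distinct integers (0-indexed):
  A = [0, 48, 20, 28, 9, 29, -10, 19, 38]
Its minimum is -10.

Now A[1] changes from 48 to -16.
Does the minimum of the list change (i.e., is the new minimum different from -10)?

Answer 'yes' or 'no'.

Old min = -10
Change: A[1] 48 -> -16
Changed element was NOT the min; min changes only if -16 < -10.
New min = -16; changed? yes

Answer: yes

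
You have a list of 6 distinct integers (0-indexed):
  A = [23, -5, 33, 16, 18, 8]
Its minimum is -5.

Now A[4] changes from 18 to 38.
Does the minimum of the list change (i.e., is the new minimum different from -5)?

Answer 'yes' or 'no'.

Old min = -5
Change: A[4] 18 -> 38
Changed element was NOT the min; min changes only if 38 < -5.
New min = -5; changed? no

Answer: no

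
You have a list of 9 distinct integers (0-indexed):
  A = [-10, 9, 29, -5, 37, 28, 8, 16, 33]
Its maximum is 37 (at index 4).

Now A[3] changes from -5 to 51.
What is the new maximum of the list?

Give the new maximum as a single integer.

Answer: 51

Derivation:
Old max = 37 (at index 4)
Change: A[3] -5 -> 51
Changed element was NOT the old max.
  New max = max(old_max, new_val) = max(37, 51) = 51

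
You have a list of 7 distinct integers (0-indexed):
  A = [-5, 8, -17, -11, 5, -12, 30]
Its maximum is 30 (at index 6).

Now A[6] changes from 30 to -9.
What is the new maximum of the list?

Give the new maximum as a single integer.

Answer: 8

Derivation:
Old max = 30 (at index 6)
Change: A[6] 30 -> -9
Changed element WAS the max -> may need rescan.
  Max of remaining elements: 8
  New max = max(-9, 8) = 8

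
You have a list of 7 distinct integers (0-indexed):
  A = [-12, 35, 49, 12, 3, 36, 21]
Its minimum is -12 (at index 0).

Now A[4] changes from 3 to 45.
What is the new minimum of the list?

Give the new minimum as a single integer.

Answer: -12

Derivation:
Old min = -12 (at index 0)
Change: A[4] 3 -> 45
Changed element was NOT the old min.
  New min = min(old_min, new_val) = min(-12, 45) = -12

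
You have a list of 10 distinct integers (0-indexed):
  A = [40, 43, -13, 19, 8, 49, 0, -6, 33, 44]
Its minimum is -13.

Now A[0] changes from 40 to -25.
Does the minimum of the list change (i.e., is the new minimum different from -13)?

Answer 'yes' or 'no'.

Old min = -13
Change: A[0] 40 -> -25
Changed element was NOT the min; min changes only if -25 < -13.
New min = -25; changed? yes

Answer: yes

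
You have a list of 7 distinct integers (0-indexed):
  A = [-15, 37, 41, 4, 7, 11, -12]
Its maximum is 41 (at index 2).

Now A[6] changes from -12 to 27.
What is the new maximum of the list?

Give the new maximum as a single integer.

Old max = 41 (at index 2)
Change: A[6] -12 -> 27
Changed element was NOT the old max.
  New max = max(old_max, new_val) = max(41, 27) = 41

Answer: 41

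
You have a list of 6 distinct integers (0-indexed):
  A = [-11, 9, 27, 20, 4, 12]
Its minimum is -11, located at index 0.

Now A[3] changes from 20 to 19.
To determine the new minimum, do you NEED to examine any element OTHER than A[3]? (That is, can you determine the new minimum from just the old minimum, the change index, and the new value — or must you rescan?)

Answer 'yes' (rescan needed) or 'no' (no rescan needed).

Old min = -11 at index 0
Change at index 3: 20 -> 19
Index 3 was NOT the min. New min = min(-11, 19). No rescan of other elements needed.
Needs rescan: no

Answer: no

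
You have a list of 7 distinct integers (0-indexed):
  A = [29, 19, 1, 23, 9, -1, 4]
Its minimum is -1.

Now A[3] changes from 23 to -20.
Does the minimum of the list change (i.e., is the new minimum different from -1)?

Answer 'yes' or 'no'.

Old min = -1
Change: A[3] 23 -> -20
Changed element was NOT the min; min changes only if -20 < -1.
New min = -20; changed? yes

Answer: yes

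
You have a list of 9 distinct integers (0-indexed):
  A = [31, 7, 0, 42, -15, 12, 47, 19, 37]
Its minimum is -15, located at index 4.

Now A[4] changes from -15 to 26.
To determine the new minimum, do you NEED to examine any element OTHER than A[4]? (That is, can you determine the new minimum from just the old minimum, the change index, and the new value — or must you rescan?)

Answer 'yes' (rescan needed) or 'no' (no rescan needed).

Old min = -15 at index 4
Change at index 4: -15 -> 26
Index 4 WAS the min and new value 26 > old min -15. Must rescan other elements to find the new min.
Needs rescan: yes

Answer: yes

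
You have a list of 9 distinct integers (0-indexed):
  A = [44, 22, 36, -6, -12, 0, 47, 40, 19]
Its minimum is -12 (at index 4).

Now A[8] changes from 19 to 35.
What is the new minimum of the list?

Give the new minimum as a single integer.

Old min = -12 (at index 4)
Change: A[8] 19 -> 35
Changed element was NOT the old min.
  New min = min(old_min, new_val) = min(-12, 35) = -12

Answer: -12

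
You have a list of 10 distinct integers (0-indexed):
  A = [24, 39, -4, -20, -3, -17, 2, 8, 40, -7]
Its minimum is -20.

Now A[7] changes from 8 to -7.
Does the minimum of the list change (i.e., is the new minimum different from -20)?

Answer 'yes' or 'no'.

Old min = -20
Change: A[7] 8 -> -7
Changed element was NOT the min; min changes only if -7 < -20.
New min = -20; changed? no

Answer: no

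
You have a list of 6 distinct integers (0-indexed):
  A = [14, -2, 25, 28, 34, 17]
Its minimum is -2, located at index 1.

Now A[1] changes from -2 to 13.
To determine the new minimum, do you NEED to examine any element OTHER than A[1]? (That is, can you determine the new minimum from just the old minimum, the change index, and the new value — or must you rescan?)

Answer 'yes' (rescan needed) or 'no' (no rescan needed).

Old min = -2 at index 1
Change at index 1: -2 -> 13
Index 1 WAS the min and new value 13 > old min -2. Must rescan other elements to find the new min.
Needs rescan: yes

Answer: yes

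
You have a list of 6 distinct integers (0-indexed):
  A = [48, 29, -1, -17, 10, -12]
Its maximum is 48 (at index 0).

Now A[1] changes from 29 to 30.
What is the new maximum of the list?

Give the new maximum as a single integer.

Answer: 48

Derivation:
Old max = 48 (at index 0)
Change: A[1] 29 -> 30
Changed element was NOT the old max.
  New max = max(old_max, new_val) = max(48, 30) = 48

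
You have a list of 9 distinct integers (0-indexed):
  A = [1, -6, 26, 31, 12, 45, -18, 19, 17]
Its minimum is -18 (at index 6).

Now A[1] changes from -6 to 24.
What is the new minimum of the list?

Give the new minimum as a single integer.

Old min = -18 (at index 6)
Change: A[1] -6 -> 24
Changed element was NOT the old min.
  New min = min(old_min, new_val) = min(-18, 24) = -18

Answer: -18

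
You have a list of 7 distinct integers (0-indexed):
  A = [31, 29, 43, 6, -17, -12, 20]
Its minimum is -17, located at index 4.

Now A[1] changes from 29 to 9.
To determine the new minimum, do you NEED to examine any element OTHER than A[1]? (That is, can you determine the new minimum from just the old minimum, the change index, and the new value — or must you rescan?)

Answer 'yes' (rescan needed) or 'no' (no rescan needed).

Answer: no

Derivation:
Old min = -17 at index 4
Change at index 1: 29 -> 9
Index 1 was NOT the min. New min = min(-17, 9). No rescan of other elements needed.
Needs rescan: no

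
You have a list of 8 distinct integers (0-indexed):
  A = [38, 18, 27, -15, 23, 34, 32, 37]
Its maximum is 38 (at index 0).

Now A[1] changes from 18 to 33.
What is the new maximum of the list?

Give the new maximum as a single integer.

Answer: 38

Derivation:
Old max = 38 (at index 0)
Change: A[1] 18 -> 33
Changed element was NOT the old max.
  New max = max(old_max, new_val) = max(38, 33) = 38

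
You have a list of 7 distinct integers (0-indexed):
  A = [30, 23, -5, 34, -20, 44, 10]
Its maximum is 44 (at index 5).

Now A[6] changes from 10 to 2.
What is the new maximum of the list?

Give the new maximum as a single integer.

Answer: 44

Derivation:
Old max = 44 (at index 5)
Change: A[6] 10 -> 2
Changed element was NOT the old max.
  New max = max(old_max, new_val) = max(44, 2) = 44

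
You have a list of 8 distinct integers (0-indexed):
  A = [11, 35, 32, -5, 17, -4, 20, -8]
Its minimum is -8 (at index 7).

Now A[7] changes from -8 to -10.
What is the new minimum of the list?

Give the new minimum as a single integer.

Answer: -10

Derivation:
Old min = -8 (at index 7)
Change: A[7] -8 -> -10
Changed element WAS the min. Need to check: is -10 still <= all others?
  Min of remaining elements: -5
  New min = min(-10, -5) = -10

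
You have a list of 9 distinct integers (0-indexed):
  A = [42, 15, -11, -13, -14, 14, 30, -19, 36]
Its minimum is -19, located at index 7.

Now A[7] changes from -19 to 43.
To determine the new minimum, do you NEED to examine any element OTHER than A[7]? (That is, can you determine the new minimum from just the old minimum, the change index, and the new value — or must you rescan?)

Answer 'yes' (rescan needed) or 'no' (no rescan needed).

Answer: yes

Derivation:
Old min = -19 at index 7
Change at index 7: -19 -> 43
Index 7 WAS the min and new value 43 > old min -19. Must rescan other elements to find the new min.
Needs rescan: yes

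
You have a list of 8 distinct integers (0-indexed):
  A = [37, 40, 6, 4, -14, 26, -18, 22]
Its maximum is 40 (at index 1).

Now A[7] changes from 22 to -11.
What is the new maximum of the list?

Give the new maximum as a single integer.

Answer: 40

Derivation:
Old max = 40 (at index 1)
Change: A[7] 22 -> -11
Changed element was NOT the old max.
  New max = max(old_max, new_val) = max(40, -11) = 40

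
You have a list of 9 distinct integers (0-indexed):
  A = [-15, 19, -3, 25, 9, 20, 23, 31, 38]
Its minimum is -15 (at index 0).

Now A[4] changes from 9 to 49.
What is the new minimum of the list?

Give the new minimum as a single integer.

Old min = -15 (at index 0)
Change: A[4] 9 -> 49
Changed element was NOT the old min.
  New min = min(old_min, new_val) = min(-15, 49) = -15

Answer: -15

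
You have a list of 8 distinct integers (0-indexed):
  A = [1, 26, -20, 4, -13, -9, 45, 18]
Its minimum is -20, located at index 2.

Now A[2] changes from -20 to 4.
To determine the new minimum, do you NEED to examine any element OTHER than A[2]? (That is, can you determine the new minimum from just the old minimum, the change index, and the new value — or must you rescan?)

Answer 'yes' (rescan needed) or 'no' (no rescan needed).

Answer: yes

Derivation:
Old min = -20 at index 2
Change at index 2: -20 -> 4
Index 2 WAS the min and new value 4 > old min -20. Must rescan other elements to find the new min.
Needs rescan: yes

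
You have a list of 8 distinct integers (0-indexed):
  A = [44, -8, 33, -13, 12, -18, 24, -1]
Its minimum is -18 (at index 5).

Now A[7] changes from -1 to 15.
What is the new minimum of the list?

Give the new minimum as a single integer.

Old min = -18 (at index 5)
Change: A[7] -1 -> 15
Changed element was NOT the old min.
  New min = min(old_min, new_val) = min(-18, 15) = -18

Answer: -18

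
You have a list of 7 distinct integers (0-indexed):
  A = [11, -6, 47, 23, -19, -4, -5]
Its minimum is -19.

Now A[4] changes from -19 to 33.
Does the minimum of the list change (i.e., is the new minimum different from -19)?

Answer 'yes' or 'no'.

Answer: yes

Derivation:
Old min = -19
Change: A[4] -19 -> 33
Changed element was the min; new min must be rechecked.
New min = -6; changed? yes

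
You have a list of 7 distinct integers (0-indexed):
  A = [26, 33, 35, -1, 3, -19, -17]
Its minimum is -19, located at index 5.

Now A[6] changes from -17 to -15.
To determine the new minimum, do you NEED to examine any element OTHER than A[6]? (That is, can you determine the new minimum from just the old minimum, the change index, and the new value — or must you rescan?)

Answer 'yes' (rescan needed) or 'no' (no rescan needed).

Answer: no

Derivation:
Old min = -19 at index 5
Change at index 6: -17 -> -15
Index 6 was NOT the min. New min = min(-19, -15). No rescan of other elements needed.
Needs rescan: no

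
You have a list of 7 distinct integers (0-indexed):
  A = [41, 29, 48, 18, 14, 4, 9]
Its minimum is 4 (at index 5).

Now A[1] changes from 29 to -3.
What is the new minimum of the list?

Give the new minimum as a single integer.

Answer: -3

Derivation:
Old min = 4 (at index 5)
Change: A[1] 29 -> -3
Changed element was NOT the old min.
  New min = min(old_min, new_val) = min(4, -3) = -3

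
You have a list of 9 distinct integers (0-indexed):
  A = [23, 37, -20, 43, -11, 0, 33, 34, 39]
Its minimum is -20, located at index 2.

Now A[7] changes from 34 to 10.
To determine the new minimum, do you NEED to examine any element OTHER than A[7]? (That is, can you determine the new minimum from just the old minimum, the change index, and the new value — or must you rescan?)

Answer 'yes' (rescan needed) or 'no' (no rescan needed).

Old min = -20 at index 2
Change at index 7: 34 -> 10
Index 7 was NOT the min. New min = min(-20, 10). No rescan of other elements needed.
Needs rescan: no

Answer: no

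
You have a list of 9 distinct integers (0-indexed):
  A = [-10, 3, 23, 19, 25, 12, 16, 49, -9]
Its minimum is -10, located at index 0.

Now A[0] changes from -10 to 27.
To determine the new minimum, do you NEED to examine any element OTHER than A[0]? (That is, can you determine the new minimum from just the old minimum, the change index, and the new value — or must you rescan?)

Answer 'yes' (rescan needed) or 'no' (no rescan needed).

Answer: yes

Derivation:
Old min = -10 at index 0
Change at index 0: -10 -> 27
Index 0 WAS the min and new value 27 > old min -10. Must rescan other elements to find the new min.
Needs rescan: yes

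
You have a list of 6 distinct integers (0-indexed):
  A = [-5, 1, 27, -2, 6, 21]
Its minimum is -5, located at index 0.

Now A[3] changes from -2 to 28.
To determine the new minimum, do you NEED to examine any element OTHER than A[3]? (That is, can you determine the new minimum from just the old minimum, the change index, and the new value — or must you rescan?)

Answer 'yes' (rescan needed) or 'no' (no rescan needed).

Answer: no

Derivation:
Old min = -5 at index 0
Change at index 3: -2 -> 28
Index 3 was NOT the min. New min = min(-5, 28). No rescan of other elements needed.
Needs rescan: no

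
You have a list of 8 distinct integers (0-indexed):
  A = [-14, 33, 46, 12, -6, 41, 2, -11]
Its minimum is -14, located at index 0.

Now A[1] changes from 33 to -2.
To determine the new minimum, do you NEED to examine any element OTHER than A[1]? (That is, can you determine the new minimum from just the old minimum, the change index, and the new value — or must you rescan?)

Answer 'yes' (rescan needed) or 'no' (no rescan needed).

Answer: no

Derivation:
Old min = -14 at index 0
Change at index 1: 33 -> -2
Index 1 was NOT the min. New min = min(-14, -2). No rescan of other elements needed.
Needs rescan: no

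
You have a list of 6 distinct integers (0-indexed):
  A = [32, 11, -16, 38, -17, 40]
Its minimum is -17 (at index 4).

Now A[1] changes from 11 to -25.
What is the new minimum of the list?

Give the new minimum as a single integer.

Answer: -25

Derivation:
Old min = -17 (at index 4)
Change: A[1] 11 -> -25
Changed element was NOT the old min.
  New min = min(old_min, new_val) = min(-17, -25) = -25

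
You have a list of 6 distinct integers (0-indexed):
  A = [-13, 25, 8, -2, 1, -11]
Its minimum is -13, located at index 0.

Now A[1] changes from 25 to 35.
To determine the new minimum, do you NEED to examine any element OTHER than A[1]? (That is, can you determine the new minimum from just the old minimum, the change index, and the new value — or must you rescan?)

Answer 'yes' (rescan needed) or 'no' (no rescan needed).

Old min = -13 at index 0
Change at index 1: 25 -> 35
Index 1 was NOT the min. New min = min(-13, 35). No rescan of other elements needed.
Needs rescan: no

Answer: no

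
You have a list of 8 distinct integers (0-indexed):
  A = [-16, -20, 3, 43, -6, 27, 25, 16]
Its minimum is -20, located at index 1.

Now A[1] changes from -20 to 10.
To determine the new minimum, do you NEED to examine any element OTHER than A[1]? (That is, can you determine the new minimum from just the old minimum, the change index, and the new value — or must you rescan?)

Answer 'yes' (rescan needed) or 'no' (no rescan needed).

Answer: yes

Derivation:
Old min = -20 at index 1
Change at index 1: -20 -> 10
Index 1 WAS the min and new value 10 > old min -20. Must rescan other elements to find the new min.
Needs rescan: yes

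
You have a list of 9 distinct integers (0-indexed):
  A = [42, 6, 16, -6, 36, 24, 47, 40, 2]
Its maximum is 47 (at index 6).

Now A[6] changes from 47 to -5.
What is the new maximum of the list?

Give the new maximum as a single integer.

Old max = 47 (at index 6)
Change: A[6] 47 -> -5
Changed element WAS the max -> may need rescan.
  Max of remaining elements: 42
  New max = max(-5, 42) = 42

Answer: 42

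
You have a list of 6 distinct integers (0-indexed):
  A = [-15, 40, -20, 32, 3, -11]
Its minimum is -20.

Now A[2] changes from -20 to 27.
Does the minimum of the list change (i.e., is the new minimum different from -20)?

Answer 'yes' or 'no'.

Answer: yes

Derivation:
Old min = -20
Change: A[2] -20 -> 27
Changed element was the min; new min must be rechecked.
New min = -15; changed? yes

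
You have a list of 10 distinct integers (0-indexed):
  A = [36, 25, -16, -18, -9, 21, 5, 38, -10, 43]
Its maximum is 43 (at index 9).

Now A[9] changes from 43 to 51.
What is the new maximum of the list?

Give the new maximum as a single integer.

Old max = 43 (at index 9)
Change: A[9] 43 -> 51
Changed element WAS the max -> may need rescan.
  Max of remaining elements: 38
  New max = max(51, 38) = 51

Answer: 51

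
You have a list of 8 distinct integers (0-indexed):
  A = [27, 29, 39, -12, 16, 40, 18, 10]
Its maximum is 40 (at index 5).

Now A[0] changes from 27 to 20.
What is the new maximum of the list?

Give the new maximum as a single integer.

Old max = 40 (at index 5)
Change: A[0] 27 -> 20
Changed element was NOT the old max.
  New max = max(old_max, new_val) = max(40, 20) = 40

Answer: 40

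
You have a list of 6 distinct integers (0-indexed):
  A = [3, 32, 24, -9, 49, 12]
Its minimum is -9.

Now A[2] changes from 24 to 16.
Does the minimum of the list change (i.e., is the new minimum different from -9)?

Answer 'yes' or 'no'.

Old min = -9
Change: A[2] 24 -> 16
Changed element was NOT the min; min changes only if 16 < -9.
New min = -9; changed? no

Answer: no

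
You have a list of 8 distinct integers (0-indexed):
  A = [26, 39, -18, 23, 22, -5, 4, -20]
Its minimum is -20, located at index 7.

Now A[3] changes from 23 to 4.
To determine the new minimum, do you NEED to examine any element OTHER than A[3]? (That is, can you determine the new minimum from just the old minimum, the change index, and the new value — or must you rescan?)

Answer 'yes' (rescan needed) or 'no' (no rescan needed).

Old min = -20 at index 7
Change at index 3: 23 -> 4
Index 3 was NOT the min. New min = min(-20, 4). No rescan of other elements needed.
Needs rescan: no

Answer: no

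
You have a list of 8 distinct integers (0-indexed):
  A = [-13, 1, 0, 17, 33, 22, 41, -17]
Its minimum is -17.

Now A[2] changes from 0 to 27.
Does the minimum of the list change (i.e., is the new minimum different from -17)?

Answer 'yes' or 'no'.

Answer: no

Derivation:
Old min = -17
Change: A[2] 0 -> 27
Changed element was NOT the min; min changes only if 27 < -17.
New min = -17; changed? no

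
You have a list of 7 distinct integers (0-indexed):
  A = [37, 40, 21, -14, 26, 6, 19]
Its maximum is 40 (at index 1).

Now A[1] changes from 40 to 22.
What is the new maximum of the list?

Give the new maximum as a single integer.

Old max = 40 (at index 1)
Change: A[1] 40 -> 22
Changed element WAS the max -> may need rescan.
  Max of remaining elements: 37
  New max = max(22, 37) = 37

Answer: 37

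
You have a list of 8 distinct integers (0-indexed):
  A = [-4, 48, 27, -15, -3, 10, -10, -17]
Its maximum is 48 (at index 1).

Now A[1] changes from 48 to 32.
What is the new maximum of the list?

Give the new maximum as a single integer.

Old max = 48 (at index 1)
Change: A[1] 48 -> 32
Changed element WAS the max -> may need rescan.
  Max of remaining elements: 27
  New max = max(32, 27) = 32

Answer: 32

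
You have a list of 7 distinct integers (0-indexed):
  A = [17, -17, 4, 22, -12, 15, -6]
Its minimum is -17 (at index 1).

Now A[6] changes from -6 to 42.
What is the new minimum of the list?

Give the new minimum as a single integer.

Answer: -17

Derivation:
Old min = -17 (at index 1)
Change: A[6] -6 -> 42
Changed element was NOT the old min.
  New min = min(old_min, new_val) = min(-17, 42) = -17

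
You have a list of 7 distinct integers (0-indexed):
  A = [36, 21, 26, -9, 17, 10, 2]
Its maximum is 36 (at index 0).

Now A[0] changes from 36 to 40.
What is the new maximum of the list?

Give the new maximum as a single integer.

Answer: 40

Derivation:
Old max = 36 (at index 0)
Change: A[0] 36 -> 40
Changed element WAS the max -> may need rescan.
  Max of remaining elements: 26
  New max = max(40, 26) = 40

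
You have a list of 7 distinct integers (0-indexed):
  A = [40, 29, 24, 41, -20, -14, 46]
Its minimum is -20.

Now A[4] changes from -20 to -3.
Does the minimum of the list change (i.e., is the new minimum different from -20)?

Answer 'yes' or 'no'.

Old min = -20
Change: A[4] -20 -> -3
Changed element was the min; new min must be rechecked.
New min = -14; changed? yes

Answer: yes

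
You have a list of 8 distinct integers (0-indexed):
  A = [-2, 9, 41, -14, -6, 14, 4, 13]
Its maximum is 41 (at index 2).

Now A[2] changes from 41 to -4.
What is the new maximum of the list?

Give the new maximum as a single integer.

Old max = 41 (at index 2)
Change: A[2] 41 -> -4
Changed element WAS the max -> may need rescan.
  Max of remaining elements: 14
  New max = max(-4, 14) = 14

Answer: 14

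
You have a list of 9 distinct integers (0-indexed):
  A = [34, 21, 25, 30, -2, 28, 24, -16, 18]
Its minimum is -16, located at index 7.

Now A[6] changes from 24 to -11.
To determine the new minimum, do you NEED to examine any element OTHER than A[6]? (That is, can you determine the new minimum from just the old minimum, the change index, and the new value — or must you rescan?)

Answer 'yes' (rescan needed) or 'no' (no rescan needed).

Answer: no

Derivation:
Old min = -16 at index 7
Change at index 6: 24 -> -11
Index 6 was NOT the min. New min = min(-16, -11). No rescan of other elements needed.
Needs rescan: no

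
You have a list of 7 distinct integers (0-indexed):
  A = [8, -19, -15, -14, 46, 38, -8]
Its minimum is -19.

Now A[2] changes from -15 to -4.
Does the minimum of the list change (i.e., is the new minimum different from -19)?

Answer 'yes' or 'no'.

Answer: no

Derivation:
Old min = -19
Change: A[2] -15 -> -4
Changed element was NOT the min; min changes only if -4 < -19.
New min = -19; changed? no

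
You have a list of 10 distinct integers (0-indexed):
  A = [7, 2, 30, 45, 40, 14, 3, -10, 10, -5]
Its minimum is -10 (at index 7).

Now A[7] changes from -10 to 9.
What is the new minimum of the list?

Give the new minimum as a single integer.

Old min = -10 (at index 7)
Change: A[7] -10 -> 9
Changed element WAS the min. Need to check: is 9 still <= all others?
  Min of remaining elements: -5
  New min = min(9, -5) = -5

Answer: -5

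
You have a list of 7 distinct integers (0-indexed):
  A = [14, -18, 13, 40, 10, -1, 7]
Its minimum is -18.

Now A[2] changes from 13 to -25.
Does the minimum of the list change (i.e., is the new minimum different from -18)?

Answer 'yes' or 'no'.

Old min = -18
Change: A[2] 13 -> -25
Changed element was NOT the min; min changes only if -25 < -18.
New min = -25; changed? yes

Answer: yes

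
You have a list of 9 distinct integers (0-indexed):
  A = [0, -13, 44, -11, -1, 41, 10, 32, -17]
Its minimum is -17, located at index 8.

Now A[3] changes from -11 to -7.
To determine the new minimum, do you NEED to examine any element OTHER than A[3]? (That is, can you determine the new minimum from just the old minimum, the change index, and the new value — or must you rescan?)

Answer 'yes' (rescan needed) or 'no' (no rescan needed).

Answer: no

Derivation:
Old min = -17 at index 8
Change at index 3: -11 -> -7
Index 3 was NOT the min. New min = min(-17, -7). No rescan of other elements needed.
Needs rescan: no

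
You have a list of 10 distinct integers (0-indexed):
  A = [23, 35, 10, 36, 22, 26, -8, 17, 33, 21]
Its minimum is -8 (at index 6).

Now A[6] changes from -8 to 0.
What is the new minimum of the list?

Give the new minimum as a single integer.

Old min = -8 (at index 6)
Change: A[6] -8 -> 0
Changed element WAS the min. Need to check: is 0 still <= all others?
  Min of remaining elements: 10
  New min = min(0, 10) = 0

Answer: 0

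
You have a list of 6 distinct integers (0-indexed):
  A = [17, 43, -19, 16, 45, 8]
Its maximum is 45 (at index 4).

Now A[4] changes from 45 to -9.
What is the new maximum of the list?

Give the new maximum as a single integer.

Old max = 45 (at index 4)
Change: A[4] 45 -> -9
Changed element WAS the max -> may need rescan.
  Max of remaining elements: 43
  New max = max(-9, 43) = 43

Answer: 43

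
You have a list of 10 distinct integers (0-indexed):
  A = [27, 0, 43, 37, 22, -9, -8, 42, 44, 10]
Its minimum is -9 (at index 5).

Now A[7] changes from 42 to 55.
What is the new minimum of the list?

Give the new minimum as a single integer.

Answer: -9

Derivation:
Old min = -9 (at index 5)
Change: A[7] 42 -> 55
Changed element was NOT the old min.
  New min = min(old_min, new_val) = min(-9, 55) = -9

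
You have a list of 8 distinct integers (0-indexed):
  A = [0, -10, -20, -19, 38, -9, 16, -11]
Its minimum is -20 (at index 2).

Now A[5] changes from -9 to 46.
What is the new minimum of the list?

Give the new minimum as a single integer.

Answer: -20

Derivation:
Old min = -20 (at index 2)
Change: A[5] -9 -> 46
Changed element was NOT the old min.
  New min = min(old_min, new_val) = min(-20, 46) = -20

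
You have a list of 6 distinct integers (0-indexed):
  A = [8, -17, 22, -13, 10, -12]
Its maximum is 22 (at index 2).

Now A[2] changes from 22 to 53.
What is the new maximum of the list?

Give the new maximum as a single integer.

Old max = 22 (at index 2)
Change: A[2] 22 -> 53
Changed element WAS the max -> may need rescan.
  Max of remaining elements: 10
  New max = max(53, 10) = 53

Answer: 53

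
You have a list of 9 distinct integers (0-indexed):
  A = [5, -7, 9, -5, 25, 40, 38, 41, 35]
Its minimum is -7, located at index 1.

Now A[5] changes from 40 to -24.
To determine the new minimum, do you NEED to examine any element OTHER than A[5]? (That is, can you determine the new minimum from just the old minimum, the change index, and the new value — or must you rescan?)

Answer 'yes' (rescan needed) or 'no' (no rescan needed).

Old min = -7 at index 1
Change at index 5: 40 -> -24
Index 5 was NOT the min. New min = min(-7, -24). No rescan of other elements needed.
Needs rescan: no

Answer: no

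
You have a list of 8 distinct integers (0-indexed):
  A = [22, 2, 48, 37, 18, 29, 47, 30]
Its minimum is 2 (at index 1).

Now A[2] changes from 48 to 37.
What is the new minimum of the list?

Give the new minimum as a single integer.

Old min = 2 (at index 1)
Change: A[2] 48 -> 37
Changed element was NOT the old min.
  New min = min(old_min, new_val) = min(2, 37) = 2

Answer: 2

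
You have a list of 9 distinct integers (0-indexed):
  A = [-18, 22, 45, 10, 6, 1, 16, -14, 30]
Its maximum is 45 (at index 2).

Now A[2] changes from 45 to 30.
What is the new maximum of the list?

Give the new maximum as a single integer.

Answer: 30

Derivation:
Old max = 45 (at index 2)
Change: A[2] 45 -> 30
Changed element WAS the max -> may need rescan.
  Max of remaining elements: 30
  New max = max(30, 30) = 30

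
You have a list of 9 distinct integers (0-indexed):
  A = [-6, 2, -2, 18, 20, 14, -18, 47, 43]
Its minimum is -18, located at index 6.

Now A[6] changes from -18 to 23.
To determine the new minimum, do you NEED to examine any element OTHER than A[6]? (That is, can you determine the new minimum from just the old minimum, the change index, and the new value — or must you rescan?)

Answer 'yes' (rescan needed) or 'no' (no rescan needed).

Old min = -18 at index 6
Change at index 6: -18 -> 23
Index 6 WAS the min and new value 23 > old min -18. Must rescan other elements to find the new min.
Needs rescan: yes

Answer: yes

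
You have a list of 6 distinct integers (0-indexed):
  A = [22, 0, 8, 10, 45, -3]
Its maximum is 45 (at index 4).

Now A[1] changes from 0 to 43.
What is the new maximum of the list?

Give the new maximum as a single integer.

Old max = 45 (at index 4)
Change: A[1] 0 -> 43
Changed element was NOT the old max.
  New max = max(old_max, new_val) = max(45, 43) = 45

Answer: 45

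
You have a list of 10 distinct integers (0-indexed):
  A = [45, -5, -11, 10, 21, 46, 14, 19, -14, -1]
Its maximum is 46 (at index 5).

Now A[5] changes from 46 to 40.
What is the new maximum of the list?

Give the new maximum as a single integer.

Answer: 45

Derivation:
Old max = 46 (at index 5)
Change: A[5] 46 -> 40
Changed element WAS the max -> may need rescan.
  Max of remaining elements: 45
  New max = max(40, 45) = 45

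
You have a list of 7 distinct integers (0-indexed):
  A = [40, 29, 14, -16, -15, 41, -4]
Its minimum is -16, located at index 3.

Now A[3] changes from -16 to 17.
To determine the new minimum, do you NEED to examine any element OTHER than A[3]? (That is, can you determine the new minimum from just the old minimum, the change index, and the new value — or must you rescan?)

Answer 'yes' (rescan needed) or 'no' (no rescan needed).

Answer: yes

Derivation:
Old min = -16 at index 3
Change at index 3: -16 -> 17
Index 3 WAS the min and new value 17 > old min -16. Must rescan other elements to find the new min.
Needs rescan: yes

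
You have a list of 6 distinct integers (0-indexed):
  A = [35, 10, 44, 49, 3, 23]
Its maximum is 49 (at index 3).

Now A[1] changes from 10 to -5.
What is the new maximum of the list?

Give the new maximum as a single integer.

Answer: 49

Derivation:
Old max = 49 (at index 3)
Change: A[1] 10 -> -5
Changed element was NOT the old max.
  New max = max(old_max, new_val) = max(49, -5) = 49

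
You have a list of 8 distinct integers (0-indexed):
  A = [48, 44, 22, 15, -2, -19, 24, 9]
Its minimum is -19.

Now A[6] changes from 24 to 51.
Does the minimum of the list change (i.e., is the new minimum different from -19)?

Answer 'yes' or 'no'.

Old min = -19
Change: A[6] 24 -> 51
Changed element was NOT the min; min changes only if 51 < -19.
New min = -19; changed? no

Answer: no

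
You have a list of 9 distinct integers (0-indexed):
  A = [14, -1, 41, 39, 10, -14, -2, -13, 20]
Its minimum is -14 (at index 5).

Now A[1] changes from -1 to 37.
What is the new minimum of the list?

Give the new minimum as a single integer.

Answer: -14

Derivation:
Old min = -14 (at index 5)
Change: A[1] -1 -> 37
Changed element was NOT the old min.
  New min = min(old_min, new_val) = min(-14, 37) = -14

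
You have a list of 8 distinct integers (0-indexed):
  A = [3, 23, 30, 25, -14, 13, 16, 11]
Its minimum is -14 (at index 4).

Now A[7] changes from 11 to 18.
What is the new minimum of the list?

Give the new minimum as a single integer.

Answer: -14

Derivation:
Old min = -14 (at index 4)
Change: A[7] 11 -> 18
Changed element was NOT the old min.
  New min = min(old_min, new_val) = min(-14, 18) = -14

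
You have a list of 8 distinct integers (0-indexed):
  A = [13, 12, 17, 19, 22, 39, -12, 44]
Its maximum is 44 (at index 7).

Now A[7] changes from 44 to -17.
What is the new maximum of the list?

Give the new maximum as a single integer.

Answer: 39

Derivation:
Old max = 44 (at index 7)
Change: A[7] 44 -> -17
Changed element WAS the max -> may need rescan.
  Max of remaining elements: 39
  New max = max(-17, 39) = 39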